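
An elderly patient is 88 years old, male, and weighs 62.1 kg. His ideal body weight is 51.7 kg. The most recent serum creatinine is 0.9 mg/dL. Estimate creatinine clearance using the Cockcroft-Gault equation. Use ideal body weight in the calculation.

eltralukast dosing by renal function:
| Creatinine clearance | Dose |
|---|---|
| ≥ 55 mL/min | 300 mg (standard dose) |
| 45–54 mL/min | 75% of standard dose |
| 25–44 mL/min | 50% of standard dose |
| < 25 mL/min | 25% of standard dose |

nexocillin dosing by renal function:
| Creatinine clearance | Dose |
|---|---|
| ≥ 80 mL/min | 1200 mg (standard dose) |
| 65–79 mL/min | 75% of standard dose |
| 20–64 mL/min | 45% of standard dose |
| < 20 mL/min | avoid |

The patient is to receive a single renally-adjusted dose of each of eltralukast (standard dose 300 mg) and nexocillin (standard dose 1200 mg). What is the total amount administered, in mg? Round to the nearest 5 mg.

690 mg

CrCl = (140 − 88) × 51.7 / (72 × 0.9) = 2688.4 / 64.80 ≈ 41.5 mL/min
CrCl ≈ 41 mL/min.
eltralukast: 25–44 mL/min → 50% of 300 mg = 150 mg.
nexocillin: 20–64 mL/min → 45% of 1200 mg = 540 mg.
Total = 150 + 540 = 690 mg.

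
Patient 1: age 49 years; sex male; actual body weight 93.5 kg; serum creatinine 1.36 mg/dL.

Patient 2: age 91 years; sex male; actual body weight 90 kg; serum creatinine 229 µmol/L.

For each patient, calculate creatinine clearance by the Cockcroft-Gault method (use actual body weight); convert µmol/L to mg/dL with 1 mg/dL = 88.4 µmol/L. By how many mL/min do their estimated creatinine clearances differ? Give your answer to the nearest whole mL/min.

Patient 1: CrCl = (140 − 49) × 93.5 / (72 × 1.36) = 8508.5 / 97.92 ≈ 86.9 mL/min
Patient 2: SCr = 229 / 88.4 = 2.59 mg/dL
Patient 2: CrCl = (140 − 91) × 90 / (72 × 2.59) = 4410.0 / 186.48 ≈ 23.6 mL/min
|86.9 − 23.6| = 63.3 mL/min

63 mL/min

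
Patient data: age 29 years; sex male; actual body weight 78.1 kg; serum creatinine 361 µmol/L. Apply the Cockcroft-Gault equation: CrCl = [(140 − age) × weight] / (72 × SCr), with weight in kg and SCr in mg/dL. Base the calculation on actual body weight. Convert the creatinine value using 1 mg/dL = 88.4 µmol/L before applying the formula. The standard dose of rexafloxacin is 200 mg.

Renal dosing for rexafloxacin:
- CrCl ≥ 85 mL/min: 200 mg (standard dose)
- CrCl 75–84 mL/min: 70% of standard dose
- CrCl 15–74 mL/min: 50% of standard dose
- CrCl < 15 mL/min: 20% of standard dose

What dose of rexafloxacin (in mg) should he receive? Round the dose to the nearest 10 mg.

SCr = 361 / 88.4 = 4.084 mg/dL
CrCl = (140 − 29) × 78.1 / (72 × 4.084) = 8669.1 / 294.05 ≈ 29.5 mL/min
CrCl ≈ 29 mL/min → bracket 15–74 mL/min.
50% of 200 mg = 100 mg

100 mg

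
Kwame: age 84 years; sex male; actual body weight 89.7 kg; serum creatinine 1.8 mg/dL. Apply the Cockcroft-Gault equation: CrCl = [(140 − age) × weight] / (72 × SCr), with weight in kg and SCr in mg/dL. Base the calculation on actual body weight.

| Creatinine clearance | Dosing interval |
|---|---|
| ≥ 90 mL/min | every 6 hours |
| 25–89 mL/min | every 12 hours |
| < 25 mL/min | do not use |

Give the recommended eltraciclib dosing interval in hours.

every 12 hours

CrCl = (140 − 84) × 89.7 / (72 × 1.8) = 5023.2 / 129.60 ≈ 38.8 mL/min
CrCl ≈ 39 mL/min → bracket 25–89 mL/min → every 12 hours.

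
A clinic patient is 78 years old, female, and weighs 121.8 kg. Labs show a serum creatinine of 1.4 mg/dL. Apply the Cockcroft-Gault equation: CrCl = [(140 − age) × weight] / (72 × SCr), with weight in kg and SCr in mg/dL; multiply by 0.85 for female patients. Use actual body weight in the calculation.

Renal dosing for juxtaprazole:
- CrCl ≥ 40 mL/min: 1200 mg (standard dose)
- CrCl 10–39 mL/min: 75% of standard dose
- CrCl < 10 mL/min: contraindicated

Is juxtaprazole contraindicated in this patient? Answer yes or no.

CrCl = (140 − 78) × 121.8 / (72 × 1.4) × 0.85 = 7551.6 / 100.80 × 0.85 ≈ 63.7 mL/min
CrCl ≈ 64 mL/min, which is ≥ 10 mL/min.

no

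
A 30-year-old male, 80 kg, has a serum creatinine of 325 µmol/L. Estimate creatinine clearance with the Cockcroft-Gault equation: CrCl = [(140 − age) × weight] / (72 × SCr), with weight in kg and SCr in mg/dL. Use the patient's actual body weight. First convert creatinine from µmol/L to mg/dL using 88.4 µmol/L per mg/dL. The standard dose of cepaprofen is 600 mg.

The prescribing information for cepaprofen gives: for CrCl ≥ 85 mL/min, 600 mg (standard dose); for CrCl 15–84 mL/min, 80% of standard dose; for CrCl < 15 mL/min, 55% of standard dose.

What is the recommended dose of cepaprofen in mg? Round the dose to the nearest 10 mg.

SCr = 325 / 88.4 = 3.676 mg/dL
CrCl = (140 − 30) × 80 / (72 × 3.676) = 8800.0 / 264.67 ≈ 33.2 mL/min
CrCl ≈ 33 mL/min → bracket 15–84 mL/min.
80% of 600 mg = 480 mg

480 mg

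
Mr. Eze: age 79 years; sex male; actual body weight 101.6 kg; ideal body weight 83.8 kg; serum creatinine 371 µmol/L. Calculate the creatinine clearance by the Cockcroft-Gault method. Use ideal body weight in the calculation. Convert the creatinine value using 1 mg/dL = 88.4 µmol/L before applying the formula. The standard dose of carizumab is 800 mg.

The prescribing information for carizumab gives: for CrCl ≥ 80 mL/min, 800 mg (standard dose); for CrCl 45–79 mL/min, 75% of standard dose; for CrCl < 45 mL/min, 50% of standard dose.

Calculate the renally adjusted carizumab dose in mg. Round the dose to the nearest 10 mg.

SCr = 371 / 88.4 = 4.197 mg/dL
CrCl = (140 − 79) × 83.8 / (72 × 4.197) = 5111.8 / 302.18 ≈ 16.9 mL/min
CrCl ≈ 17 mL/min → bracket < 45 mL/min.
50% of 800 mg = 400 mg

400 mg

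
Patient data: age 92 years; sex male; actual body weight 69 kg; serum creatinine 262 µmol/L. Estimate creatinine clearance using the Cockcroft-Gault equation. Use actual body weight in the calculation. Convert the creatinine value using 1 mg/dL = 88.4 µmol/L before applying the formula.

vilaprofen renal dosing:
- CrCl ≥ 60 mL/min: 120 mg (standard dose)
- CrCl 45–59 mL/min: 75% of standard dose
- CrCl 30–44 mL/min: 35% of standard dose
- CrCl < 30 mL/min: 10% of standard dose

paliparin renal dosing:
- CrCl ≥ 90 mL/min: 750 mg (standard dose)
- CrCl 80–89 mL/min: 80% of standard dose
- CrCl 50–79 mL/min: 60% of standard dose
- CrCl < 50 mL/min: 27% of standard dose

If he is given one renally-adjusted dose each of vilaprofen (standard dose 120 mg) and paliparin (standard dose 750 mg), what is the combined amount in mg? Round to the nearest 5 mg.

215 mg

SCr = 262 / 88.4 = 2.964 mg/dL
CrCl = (140 − 92) × 69 / (72 × 2.964) = 3312.0 / 213.41 ≈ 15.5 mL/min
CrCl ≈ 16 mL/min.
vilaprofen: < 30 mL/min → 10% of 120 mg = 12 mg.
paliparin: < 50 mL/min → 27% of 750 mg = 202.5 mg.
Total = 12 + 202.5 = 214.5 mg.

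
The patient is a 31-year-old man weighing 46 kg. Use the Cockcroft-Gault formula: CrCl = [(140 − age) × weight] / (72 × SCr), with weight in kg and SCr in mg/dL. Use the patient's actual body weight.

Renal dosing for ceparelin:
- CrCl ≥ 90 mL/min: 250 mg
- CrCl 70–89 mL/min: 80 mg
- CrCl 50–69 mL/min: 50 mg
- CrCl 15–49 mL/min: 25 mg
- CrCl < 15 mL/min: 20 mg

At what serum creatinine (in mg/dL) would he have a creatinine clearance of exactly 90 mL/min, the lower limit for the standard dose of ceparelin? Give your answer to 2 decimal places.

0.77 mg/dL

Standard dose requires CrCl ≥ 90 mL/min.
Set (140 − 31) × 46 / (72 × SCr) = 90
SCr = (140 − 31) × 46 / (72 × 90) = 0.774 mg/dL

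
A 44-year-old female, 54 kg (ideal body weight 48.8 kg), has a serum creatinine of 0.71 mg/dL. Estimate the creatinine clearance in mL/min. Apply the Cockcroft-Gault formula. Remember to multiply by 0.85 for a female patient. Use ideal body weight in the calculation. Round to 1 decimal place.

CrCl = (140 − 44) × 48.8 / (72 × 0.71) × 0.85 = 4684.8 / 51.12 × 0.85 ≈ 77.9 mL/min

77.9 mL/min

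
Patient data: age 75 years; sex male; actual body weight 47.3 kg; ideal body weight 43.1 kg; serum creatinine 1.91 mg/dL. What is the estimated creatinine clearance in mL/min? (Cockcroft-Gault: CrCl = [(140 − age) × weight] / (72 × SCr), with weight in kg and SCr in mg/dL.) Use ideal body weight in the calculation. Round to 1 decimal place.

CrCl = (140 − 75) × 43.1 / (72 × 1.91) = 2801.5 / 137.52 ≈ 20.4 mL/min

20.4 mL/min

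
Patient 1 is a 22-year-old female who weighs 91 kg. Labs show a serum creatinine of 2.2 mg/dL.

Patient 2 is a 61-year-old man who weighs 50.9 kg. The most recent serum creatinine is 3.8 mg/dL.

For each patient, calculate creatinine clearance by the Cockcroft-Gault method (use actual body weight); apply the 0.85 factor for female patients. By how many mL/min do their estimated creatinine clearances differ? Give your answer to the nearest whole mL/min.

Patient 1: CrCl = (140 − 22) × 91 / (72 × 2.2) × 0.85 = 10738.0 / 158.40 × 0.85 ≈ 57.6 mL/min
Patient 2: CrCl = (140 − 61) × 50.9 / (72 × 3.8) = 4021.1 / 273.60 ≈ 14.7 mL/min
|57.6 − 14.7| = 42.9 mL/min

43 mL/min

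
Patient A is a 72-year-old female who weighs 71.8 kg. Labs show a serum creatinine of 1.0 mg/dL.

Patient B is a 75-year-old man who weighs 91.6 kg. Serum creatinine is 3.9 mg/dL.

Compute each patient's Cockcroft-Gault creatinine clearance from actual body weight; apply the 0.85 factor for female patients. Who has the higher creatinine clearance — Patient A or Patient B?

Patient A: CrCl = (140 − 72) × 71.8 / (72 × 1) × 0.85 = 4882.4 / 72.00 × 0.85 ≈ 57.6 mL/min
Patient B: CrCl = (140 − 75) × 91.6 / (72 × 3.9) = 5954.0 / 280.80 ≈ 21.2 mL/min
57.6 vs 21.2 mL/min → Patient A is higher.

Patient A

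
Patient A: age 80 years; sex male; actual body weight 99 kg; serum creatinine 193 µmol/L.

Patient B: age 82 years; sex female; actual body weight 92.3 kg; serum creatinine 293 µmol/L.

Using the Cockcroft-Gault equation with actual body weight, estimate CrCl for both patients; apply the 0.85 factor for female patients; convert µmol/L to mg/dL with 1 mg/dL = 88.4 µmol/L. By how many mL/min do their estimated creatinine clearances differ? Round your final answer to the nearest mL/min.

Patient A: SCr = 193 / 88.4 = 2.183 mg/dL
Patient A: CrCl = (140 − 80) × 99 / (72 × 2.183) = 5940.0 / 157.18 ≈ 37.8 mL/min
Patient B: SCr = 293 / 88.4 = 3.314 mg/dL
Patient B: CrCl = (140 − 82) × 92.3 / (72 × 3.314) × 0.85 = 5353.4 / 238.61 × 0.85 ≈ 19.1 mL/min
|37.8 − 19.1| = 18.7 mL/min

19 mL/min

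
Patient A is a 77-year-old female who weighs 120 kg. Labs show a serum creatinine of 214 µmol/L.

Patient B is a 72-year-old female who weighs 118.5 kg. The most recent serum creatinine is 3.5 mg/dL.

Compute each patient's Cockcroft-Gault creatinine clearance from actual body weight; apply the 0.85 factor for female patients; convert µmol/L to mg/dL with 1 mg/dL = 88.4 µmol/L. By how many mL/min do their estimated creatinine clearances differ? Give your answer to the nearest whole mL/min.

10 mL/min

Patient A: SCr = 214 / 88.4 = 2.421 mg/dL
Patient A: CrCl = (140 − 77) × 120 / (72 × 2.421) × 0.85 = 7560.0 / 174.31 × 0.85 ≈ 36.9 mL/min
Patient B: CrCl = (140 − 72) × 118.5 / (72 × 3.5) × 0.85 = 8058.0 / 252.00 × 0.85 ≈ 27.2 mL/min
|36.9 − 27.2| = 9.7 mL/min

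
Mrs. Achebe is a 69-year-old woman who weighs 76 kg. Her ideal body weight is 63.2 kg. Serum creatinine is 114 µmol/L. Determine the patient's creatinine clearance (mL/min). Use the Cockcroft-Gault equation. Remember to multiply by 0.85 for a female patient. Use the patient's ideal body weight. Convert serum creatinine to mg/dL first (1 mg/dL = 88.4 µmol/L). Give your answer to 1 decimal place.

SCr = 114 / 88.4 = 1.29 mg/dL
CrCl = (140 − 69) × 63.2 / (72 × 1.29) × 0.85 = 4487.2 / 92.88 × 0.85 ≈ 41.1 mL/min

41.1 mL/min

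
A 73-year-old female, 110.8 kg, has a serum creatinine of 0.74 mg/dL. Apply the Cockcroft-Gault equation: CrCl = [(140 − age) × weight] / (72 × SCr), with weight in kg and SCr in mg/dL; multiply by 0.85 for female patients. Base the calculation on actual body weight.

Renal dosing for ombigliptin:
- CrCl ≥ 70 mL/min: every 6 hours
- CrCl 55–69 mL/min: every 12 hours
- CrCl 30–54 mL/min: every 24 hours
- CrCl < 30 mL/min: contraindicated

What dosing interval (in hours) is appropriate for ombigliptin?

CrCl = (140 − 73) × 110.8 / (72 × 0.74) × 0.85 = 7423.6 / 53.28 × 0.85 ≈ 118.4 mL/min
CrCl ≈ 118 mL/min → bracket ≥ 70 mL/min → every 6 hours.

every 6 hours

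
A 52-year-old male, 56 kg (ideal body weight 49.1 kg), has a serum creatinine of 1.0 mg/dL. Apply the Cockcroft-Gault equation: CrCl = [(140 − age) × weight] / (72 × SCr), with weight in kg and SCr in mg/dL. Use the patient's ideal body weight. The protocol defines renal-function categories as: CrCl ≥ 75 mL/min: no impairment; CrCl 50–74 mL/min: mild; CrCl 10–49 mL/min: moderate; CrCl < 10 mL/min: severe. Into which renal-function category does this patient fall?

mild

CrCl = (140 − 52) × 49.1 / (72 × 1) = 4320.8 / 72.00 ≈ 60.0 mL/min
60 mL/min falls in the 'mild' range.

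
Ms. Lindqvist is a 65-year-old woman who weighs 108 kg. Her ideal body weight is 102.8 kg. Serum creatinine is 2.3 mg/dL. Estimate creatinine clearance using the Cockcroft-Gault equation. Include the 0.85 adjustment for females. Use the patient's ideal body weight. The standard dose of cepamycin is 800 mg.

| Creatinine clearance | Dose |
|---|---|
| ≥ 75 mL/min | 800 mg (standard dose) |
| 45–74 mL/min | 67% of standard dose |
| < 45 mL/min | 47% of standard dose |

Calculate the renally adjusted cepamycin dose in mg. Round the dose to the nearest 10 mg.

CrCl = (140 − 65) × 102.8 / (72 × 2.3) × 0.85 = 7710.0 / 165.60 × 0.85 ≈ 39.6 mL/min
CrCl ≈ 40 mL/min → bracket < 45 mL/min.
47% of 800 mg = 376 mg → 380 mg

380 mg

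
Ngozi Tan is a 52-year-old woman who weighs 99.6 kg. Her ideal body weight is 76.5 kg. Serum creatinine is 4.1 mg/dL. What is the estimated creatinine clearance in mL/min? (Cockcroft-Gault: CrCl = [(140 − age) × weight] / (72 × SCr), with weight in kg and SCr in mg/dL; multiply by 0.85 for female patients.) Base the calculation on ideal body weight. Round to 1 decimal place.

CrCl = (140 − 52) × 76.5 / (72 × 4.1) × 0.85 = 6732.0 / 295.20 × 0.85 ≈ 19.4 mL/min

19.4 mL/min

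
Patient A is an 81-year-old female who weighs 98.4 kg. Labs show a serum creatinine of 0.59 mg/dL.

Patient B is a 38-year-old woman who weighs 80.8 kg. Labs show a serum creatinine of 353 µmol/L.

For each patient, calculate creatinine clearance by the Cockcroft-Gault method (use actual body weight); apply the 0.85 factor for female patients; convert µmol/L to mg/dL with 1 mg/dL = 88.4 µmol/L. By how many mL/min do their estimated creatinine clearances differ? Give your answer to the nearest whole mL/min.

Patient A: CrCl = (140 − 81) × 98.4 / (72 × 0.59) × 0.85 = 5805.6 / 42.48 × 0.85 ≈ 116.2 mL/min
Patient B: SCr = 353 / 88.4 = 3.993 mg/dL
Patient B: CrCl = (140 − 38) × 80.8 / (72 × 3.993) × 0.85 = 8241.6 / 287.50 × 0.85 ≈ 24.4 mL/min
|116.2 − 24.4| = 91.8 mL/min

92 mL/min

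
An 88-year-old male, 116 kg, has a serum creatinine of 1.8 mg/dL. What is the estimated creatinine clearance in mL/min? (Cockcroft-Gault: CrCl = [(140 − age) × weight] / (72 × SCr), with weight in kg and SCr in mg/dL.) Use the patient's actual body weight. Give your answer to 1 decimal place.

CrCl = (140 − 88) × 116 / (72 × 1.8) = 6032.0 / 129.60 ≈ 46.5 mL/min

46.5 mL/min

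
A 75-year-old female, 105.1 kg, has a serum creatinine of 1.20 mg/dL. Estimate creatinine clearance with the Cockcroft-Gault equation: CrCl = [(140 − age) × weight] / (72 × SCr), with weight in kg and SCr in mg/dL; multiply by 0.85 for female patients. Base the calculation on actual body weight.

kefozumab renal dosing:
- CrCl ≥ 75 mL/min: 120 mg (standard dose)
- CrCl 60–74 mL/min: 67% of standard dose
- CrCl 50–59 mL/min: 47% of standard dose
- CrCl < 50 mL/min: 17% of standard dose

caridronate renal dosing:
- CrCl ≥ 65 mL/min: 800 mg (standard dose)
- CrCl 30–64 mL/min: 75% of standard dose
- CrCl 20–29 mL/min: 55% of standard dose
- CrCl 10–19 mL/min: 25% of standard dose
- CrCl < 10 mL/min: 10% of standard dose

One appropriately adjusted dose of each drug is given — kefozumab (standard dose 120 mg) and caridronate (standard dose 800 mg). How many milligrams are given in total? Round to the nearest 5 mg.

880 mg

CrCl = (140 − 75) × 105.1 / (72 × 1.2) × 0.85 = 6831.5 / 86.40 × 0.85 ≈ 67.2 mL/min
CrCl ≈ 67 mL/min.
kefozumab: 60–74 mL/min → 67% of 120 mg = 80.4 mg.
caridronate: ≥ 65 mL/min → 100% of 800 mg = 800 mg.
Total = 80.4 + 800 = 880.4 mg.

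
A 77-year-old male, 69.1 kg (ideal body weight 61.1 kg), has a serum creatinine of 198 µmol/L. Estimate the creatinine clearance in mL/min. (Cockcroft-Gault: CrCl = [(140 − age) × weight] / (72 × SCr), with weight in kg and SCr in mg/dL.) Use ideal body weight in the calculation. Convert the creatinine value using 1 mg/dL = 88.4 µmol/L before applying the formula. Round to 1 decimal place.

SCr = 198 / 88.4 = 2.24 mg/dL
CrCl = (140 − 77) × 61.1 / (72 × 2.24) = 3849.3 / 161.28 ≈ 23.9 mL/min

23.9 mL/min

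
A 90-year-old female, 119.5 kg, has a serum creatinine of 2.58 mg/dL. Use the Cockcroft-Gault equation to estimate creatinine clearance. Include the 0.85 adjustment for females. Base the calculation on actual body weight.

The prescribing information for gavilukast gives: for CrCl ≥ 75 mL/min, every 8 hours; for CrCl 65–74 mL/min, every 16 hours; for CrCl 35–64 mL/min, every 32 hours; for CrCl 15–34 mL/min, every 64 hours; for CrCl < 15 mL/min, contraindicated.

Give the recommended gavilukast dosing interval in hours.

every 64 hours

CrCl = (140 − 90) × 119.5 / (72 × 2.58) × 0.85 = 5975.0 / 185.76 × 0.85 ≈ 27.3 mL/min
CrCl ≈ 27 mL/min → bracket 15–34 mL/min → every 64 hours.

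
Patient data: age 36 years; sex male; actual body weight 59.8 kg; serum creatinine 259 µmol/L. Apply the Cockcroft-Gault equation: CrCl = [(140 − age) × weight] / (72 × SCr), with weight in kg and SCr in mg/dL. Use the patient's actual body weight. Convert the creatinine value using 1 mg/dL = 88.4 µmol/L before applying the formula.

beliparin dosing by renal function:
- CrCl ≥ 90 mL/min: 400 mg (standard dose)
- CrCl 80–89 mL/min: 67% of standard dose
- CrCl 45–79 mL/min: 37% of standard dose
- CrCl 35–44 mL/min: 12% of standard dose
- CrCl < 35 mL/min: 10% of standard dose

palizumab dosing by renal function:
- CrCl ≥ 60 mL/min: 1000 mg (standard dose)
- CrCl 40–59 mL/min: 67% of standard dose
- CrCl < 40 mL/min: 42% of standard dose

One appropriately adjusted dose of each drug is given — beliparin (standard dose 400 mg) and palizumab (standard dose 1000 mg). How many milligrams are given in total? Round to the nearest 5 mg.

SCr = 259 / 88.4 = 2.93 mg/dL
CrCl = (140 − 36) × 59.8 / (72 × 2.93) = 6219.2 / 210.96 ≈ 29.5 mL/min
CrCl ≈ 29 mL/min.
beliparin: < 35 mL/min → 10% of 400 mg = 40 mg.
palizumab: < 40 mL/min → 42% of 1000 mg = 420 mg.
Total = 40 + 420 = 460 mg.

460 mg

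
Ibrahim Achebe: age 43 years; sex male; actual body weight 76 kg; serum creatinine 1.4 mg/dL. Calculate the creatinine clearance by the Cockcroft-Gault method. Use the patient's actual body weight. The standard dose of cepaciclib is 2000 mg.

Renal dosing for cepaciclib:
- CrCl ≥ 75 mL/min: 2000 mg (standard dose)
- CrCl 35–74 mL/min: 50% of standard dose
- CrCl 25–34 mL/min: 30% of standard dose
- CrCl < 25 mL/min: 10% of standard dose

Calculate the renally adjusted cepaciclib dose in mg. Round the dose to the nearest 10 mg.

CrCl = (140 − 43) × 76 / (72 × 1.4) = 7372.0 / 100.80 ≈ 73.1 mL/min
CrCl ≈ 73 mL/min → bracket 35–74 mL/min.
50% of 2000 mg = 1000 mg

1000 mg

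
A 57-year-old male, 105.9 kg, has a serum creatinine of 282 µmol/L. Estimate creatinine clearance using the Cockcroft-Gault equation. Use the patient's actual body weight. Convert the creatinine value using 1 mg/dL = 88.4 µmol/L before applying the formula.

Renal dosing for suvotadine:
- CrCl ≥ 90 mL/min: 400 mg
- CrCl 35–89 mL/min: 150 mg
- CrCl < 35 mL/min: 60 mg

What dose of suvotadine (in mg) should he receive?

150 mg

SCr = 282 / 88.4 = 3.19 mg/dL
CrCl = (140 − 57) × 105.9 / (72 × 3.19) = 8789.7 / 229.68 ≈ 38.3 mL/min
CrCl ≈ 38 mL/min → bracket 35–89 mL/min.
Dose for this bracket: 150 mg.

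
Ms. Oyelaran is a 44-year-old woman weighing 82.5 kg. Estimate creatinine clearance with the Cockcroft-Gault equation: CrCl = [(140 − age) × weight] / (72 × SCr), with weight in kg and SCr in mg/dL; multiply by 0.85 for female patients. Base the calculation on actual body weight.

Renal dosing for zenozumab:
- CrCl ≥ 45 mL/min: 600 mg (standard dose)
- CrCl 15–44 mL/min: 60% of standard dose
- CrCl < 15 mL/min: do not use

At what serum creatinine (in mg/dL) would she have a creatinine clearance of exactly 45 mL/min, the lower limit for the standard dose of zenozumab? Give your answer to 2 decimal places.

2.08 mg/dL

Standard dose requires CrCl ≥ 45 mL/min.
Set (140 − 44) × 82.5 × 0.85 / (72 × SCr) = 45
SCr = (140 − 44) × 82.5 × 0.85 / (72 × 45) = 2.078 mg/dL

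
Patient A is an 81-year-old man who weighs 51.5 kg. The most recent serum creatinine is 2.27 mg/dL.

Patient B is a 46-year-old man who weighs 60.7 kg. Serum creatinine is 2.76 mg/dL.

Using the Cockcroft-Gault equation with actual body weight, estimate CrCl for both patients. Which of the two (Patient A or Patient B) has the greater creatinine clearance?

Patient A: CrCl = (140 − 81) × 51.5 / (72 × 2.27) = 3038.5 / 163.44 ≈ 18.6 mL/min
Patient B: CrCl = (140 − 46) × 60.7 / (72 × 2.76) = 5705.8 / 198.72 ≈ 28.7 mL/min
18.6 vs 28.7 mL/min → Patient B is higher.

Patient B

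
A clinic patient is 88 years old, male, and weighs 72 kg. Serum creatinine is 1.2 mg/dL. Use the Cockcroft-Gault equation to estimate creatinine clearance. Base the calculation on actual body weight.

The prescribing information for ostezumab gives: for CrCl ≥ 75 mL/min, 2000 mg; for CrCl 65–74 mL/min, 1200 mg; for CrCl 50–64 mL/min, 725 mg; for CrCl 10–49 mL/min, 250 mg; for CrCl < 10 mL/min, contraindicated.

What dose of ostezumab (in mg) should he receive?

250 mg

CrCl = (140 − 88) × 72 / (72 × 1.2) = 3744.0 / 86.40 ≈ 43.3 mL/min
CrCl ≈ 43 mL/min → bracket 10–49 mL/min.
Dose for this bracket: 250 mg.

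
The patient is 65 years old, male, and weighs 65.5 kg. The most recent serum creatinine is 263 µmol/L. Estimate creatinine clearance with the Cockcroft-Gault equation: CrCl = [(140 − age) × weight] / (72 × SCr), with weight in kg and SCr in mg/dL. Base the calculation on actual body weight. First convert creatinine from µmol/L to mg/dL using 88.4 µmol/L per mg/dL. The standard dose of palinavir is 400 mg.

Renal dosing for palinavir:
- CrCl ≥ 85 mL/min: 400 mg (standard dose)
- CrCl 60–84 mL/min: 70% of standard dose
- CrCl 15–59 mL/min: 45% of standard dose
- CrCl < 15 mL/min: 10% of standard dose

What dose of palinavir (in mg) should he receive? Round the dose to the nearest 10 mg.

SCr = 263 / 88.4 = 2.975 mg/dL
CrCl = (140 − 65) × 65.5 / (72 × 2.975) = 4912.5 / 214.20 ≈ 22.9 mL/min
CrCl ≈ 23 mL/min → bracket 15–59 mL/min.
45% of 400 mg = 180 mg

180 mg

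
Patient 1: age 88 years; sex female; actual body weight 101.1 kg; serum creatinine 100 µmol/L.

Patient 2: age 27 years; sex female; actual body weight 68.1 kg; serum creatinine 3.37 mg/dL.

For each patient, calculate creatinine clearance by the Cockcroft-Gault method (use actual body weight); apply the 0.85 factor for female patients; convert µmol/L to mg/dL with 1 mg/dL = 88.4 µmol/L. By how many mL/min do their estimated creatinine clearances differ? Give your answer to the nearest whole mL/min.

Patient 1: SCr = 100 / 88.4 = 1.131 mg/dL
Patient 1: CrCl = (140 − 88) × 101.1 / (72 × 1.131) × 0.85 = 5257.2 / 81.43 × 0.85 ≈ 54.9 mL/min
Patient 2: CrCl = (140 − 27) × 68.1 / (72 × 3.37) × 0.85 = 7695.3 / 242.64 × 0.85 ≈ 27.0 mL/min
|54.9 − 27.0| = 27.9 mL/min

28 mL/min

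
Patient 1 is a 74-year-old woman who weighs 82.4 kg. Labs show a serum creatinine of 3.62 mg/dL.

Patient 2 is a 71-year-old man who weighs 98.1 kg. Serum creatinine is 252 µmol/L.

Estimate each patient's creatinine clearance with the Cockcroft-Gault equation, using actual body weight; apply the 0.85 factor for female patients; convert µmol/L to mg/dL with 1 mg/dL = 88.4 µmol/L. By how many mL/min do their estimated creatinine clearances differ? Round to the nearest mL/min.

Patient 1: CrCl = (140 − 74) × 82.4 / (72 × 3.62) × 0.85 = 5438.4 / 260.64 × 0.85 ≈ 17.7 mL/min
Patient 2: SCr = 252 / 88.4 = 2.851 mg/dL
Patient 2: CrCl = (140 − 71) × 98.1 / (72 × 2.851) = 6768.9 / 205.27 ≈ 33.0 mL/min
|17.7 − 33.0| = 15.3 mL/min

15 mL/min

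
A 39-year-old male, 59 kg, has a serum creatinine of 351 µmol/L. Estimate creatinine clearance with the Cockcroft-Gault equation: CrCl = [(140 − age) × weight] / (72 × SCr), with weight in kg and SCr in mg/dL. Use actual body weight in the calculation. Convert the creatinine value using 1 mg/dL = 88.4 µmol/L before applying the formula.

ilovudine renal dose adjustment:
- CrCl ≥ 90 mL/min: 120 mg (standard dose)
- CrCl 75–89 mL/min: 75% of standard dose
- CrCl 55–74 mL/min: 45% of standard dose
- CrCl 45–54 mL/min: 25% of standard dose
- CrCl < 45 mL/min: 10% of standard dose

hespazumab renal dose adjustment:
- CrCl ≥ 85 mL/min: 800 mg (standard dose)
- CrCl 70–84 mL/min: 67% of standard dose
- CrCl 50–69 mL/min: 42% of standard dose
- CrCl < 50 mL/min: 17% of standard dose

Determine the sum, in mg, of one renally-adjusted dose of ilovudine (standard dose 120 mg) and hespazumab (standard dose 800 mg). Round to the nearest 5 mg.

SCr = 351 / 88.4 = 3.971 mg/dL
CrCl = (140 − 39) × 59 / (72 × 3.971) = 5959.0 / 285.91 ≈ 20.8 mL/min
CrCl ≈ 21 mL/min.
ilovudine: < 45 mL/min → 10% of 120 mg = 12 mg.
hespazumab: < 50 mL/min → 17% of 800 mg = 136 mg.
Total = 12 + 136 = 148 mg.

150 mg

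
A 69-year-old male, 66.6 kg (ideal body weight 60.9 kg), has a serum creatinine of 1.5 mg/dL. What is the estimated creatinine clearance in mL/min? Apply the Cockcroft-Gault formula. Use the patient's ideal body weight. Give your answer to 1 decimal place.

40.0 mL/min

CrCl = (140 − 69) × 60.9 / (72 × 1.5) = 4323.9 / 108.00 ≈ 40.0 mL/min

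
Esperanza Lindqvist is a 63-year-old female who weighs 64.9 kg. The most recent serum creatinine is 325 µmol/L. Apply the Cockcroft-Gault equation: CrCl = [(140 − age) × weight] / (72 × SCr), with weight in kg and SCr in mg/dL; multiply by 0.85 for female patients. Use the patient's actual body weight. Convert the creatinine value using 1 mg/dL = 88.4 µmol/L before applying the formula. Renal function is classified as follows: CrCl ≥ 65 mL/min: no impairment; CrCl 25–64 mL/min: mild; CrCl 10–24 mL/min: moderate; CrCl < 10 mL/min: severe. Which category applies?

SCr = 325 / 88.4 = 3.676 mg/dL
CrCl = (140 − 63) × 64.9 / (72 × 3.676) × 0.85 = 4997.3 / 264.67 × 0.85 ≈ 16.0 mL/min
16 mL/min falls in the 'moderate' range.

moderate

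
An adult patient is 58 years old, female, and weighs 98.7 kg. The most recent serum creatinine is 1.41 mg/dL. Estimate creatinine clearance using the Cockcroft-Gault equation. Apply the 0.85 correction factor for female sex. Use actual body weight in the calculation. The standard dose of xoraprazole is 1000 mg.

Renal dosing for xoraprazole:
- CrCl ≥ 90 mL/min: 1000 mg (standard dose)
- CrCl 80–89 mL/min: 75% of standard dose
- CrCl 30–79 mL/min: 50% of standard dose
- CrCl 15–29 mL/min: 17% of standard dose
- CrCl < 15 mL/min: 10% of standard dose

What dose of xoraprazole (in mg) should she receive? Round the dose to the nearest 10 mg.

500 mg

CrCl = (140 − 58) × 98.7 / (72 × 1.41) × 0.85 = 8093.4 / 101.52 × 0.85 ≈ 67.8 mL/min
CrCl ≈ 68 mL/min → bracket 30–79 mL/min.
50% of 1000 mg = 500 mg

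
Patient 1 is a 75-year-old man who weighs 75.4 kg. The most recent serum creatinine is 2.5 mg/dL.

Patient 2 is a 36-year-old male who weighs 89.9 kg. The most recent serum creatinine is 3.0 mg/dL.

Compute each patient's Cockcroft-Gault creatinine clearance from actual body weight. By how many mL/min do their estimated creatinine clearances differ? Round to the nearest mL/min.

16 mL/min

Patient 1: CrCl = (140 − 75) × 75.4 / (72 × 2.5) = 4901.0 / 180.00 ≈ 27.2 mL/min
Patient 2: CrCl = (140 − 36) × 89.9 / (72 × 3) = 9349.6 / 216.00 ≈ 43.3 mL/min
|27.2 − 43.3| = 16.1 mL/min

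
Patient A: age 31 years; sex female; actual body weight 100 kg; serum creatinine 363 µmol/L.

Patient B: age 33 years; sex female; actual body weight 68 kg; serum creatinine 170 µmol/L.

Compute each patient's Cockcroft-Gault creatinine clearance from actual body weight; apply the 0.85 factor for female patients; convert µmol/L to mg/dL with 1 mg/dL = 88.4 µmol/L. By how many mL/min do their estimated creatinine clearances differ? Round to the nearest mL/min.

Patient A: SCr = 363 / 88.4 = 4.106 mg/dL
Patient A: CrCl = (140 − 31) × 100 / (72 × 4.106) × 0.85 = 10900.0 / 295.63 × 0.85 ≈ 31.3 mL/min
Patient B: SCr = 170 / 88.4 = 1.923 mg/dL
Patient B: CrCl = (140 − 33) × 68 / (72 × 1.923) × 0.85 = 7276.0 / 138.46 × 0.85 ≈ 44.7 mL/min
|31.3 − 44.7| = 13.4 mL/min

13 mL/min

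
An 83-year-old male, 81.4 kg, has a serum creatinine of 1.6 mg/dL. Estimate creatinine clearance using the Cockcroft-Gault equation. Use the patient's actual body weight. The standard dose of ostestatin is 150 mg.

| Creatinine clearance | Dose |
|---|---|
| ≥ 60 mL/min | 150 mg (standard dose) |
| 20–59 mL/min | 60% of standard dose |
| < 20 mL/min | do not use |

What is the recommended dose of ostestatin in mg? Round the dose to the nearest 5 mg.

90 mg

CrCl = (140 − 83) × 81.4 / (72 × 1.6) = 4639.8 / 115.20 ≈ 40.3 mL/min
CrCl ≈ 40 mL/min → bracket 20–59 mL/min.
60% of 150 mg = 90 mg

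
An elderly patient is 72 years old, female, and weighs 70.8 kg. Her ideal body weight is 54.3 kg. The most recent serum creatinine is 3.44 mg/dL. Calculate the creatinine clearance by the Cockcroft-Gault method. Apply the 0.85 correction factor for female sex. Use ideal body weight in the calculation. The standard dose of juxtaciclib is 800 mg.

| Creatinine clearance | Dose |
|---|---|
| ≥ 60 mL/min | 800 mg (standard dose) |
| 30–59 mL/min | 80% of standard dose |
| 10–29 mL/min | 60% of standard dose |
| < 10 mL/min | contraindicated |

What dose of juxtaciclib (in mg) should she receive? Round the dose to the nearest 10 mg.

480 mg

CrCl = (140 − 72) × 54.3 / (72 × 3.44) × 0.85 = 3692.4 / 247.68 × 0.85 ≈ 12.7 mL/min
CrCl ≈ 13 mL/min → bracket 10–29 mL/min.
60% of 800 mg = 480 mg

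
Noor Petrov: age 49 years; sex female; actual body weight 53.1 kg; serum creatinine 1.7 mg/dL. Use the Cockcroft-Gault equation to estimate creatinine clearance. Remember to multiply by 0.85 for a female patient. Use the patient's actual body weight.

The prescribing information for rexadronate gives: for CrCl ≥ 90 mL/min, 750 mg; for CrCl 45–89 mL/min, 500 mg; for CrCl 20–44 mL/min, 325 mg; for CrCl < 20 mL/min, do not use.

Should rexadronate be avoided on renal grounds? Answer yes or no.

no

CrCl = (140 − 49) × 53.1 / (72 × 1.7) × 0.85 = 4832.1 / 122.40 × 0.85 ≈ 33.6 mL/min
CrCl ≈ 34 mL/min, which is ≥ 20 mL/min.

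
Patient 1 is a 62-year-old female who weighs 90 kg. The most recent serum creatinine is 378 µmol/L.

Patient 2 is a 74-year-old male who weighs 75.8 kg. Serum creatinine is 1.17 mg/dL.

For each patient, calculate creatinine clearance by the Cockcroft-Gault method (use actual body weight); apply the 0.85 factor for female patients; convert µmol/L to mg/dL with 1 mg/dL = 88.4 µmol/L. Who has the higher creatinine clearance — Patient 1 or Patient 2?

Patient 2

Patient 1: SCr = 378 / 88.4 = 4.276 mg/dL
Patient 1: CrCl = (140 − 62) × 90 / (72 × 4.276) × 0.85 = 7020.0 / 307.87 × 0.85 ≈ 19.4 mL/min
Patient 2: CrCl = (140 − 74) × 75.8 / (72 × 1.17) = 5002.8 / 84.24 ≈ 59.4 mL/min
19.4 vs 59.4 mL/min → Patient 2 is higher.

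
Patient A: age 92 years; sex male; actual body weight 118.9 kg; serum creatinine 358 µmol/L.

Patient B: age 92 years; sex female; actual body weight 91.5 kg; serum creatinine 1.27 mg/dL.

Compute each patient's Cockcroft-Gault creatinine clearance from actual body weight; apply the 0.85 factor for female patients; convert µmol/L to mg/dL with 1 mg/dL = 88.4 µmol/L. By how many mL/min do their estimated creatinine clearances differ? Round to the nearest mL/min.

Patient A: SCr = 358 / 88.4 = 4.05 mg/dL
Patient A: CrCl = (140 − 92) × 118.9 / (72 × 4.05) = 5707.2 / 291.60 ≈ 19.6 mL/min
Patient B: CrCl = (140 − 92) × 91.5 / (72 × 1.27) × 0.85 = 4392.0 / 91.44 × 0.85 ≈ 40.8 mL/min
|19.6 − 40.8| = 21.2 mL/min

21 mL/min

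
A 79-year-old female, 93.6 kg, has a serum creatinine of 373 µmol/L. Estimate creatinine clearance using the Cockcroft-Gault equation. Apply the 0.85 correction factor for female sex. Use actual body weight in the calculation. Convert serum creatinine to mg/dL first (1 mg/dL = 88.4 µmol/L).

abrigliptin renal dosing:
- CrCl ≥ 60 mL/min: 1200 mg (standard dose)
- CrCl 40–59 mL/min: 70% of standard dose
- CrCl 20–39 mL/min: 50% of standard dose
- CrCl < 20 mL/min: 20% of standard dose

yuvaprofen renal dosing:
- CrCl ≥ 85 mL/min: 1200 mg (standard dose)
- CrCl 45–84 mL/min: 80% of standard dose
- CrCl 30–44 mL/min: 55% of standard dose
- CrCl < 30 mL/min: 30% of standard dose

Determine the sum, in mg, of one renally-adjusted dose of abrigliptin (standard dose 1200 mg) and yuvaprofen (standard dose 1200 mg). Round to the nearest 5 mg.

SCr = 373 / 88.4 = 4.219 mg/dL
CrCl = (140 − 79) × 93.6 / (72 × 4.219) × 0.85 = 5709.6 / 303.77 × 0.85 ≈ 16.0 mL/min
CrCl ≈ 16 mL/min.
abrigliptin: < 20 mL/min → 20% of 1200 mg = 240 mg.
yuvaprofen: < 30 mL/min → 30% of 1200 mg = 360 mg.
Total = 240 + 360 = 600 mg.

600 mg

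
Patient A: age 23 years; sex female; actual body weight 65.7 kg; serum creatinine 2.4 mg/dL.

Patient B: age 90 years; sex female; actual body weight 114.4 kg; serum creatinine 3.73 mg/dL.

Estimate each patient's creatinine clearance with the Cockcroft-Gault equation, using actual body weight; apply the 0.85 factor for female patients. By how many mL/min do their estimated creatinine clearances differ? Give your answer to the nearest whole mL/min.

20 mL/min

Patient A: CrCl = (140 − 23) × 65.7 / (72 × 2.4) × 0.85 = 7686.9 / 172.80 × 0.85 ≈ 37.8 mL/min
Patient B: CrCl = (140 − 90) × 114.4 / (72 × 3.73) × 0.85 = 5720.0 / 268.56 × 0.85 ≈ 18.1 mL/min
|37.8 − 18.1| = 19.7 mL/min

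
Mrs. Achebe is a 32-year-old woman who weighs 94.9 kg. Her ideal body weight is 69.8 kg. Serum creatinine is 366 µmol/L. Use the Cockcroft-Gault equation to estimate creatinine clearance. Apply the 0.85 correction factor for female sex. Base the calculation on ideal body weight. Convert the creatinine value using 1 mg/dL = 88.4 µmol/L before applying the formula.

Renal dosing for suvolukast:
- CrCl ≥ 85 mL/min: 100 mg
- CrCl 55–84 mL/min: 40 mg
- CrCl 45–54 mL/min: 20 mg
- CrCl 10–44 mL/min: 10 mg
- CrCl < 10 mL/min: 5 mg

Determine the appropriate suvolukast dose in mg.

SCr = 366 / 88.4 = 4.14 mg/dL
CrCl = (140 − 32) × 69.8 / (72 × 4.14) × 0.85 = 7538.4 / 298.08 × 0.85 ≈ 21.5 mL/min
CrCl ≈ 21 mL/min → bracket 10–44 mL/min.
Dose for this bracket: 10 mg.

10 mg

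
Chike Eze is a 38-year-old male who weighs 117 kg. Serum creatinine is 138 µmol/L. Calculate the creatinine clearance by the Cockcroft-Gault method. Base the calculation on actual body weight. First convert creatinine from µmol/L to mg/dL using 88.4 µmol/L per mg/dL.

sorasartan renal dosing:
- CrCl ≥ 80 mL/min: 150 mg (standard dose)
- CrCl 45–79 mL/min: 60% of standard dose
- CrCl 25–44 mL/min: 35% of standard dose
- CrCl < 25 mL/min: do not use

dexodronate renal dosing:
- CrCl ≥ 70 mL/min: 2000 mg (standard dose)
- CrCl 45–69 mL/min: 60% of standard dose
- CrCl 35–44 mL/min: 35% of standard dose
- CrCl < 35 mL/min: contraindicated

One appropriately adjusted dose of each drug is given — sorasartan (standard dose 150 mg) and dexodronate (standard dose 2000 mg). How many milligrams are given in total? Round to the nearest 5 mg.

SCr = 138 / 88.4 = 1.561 mg/dL
CrCl = (140 − 38) × 117 / (72 × 1.561) = 11934.0 / 112.39 ≈ 106.2 mL/min
CrCl ≈ 106 mL/min.
sorasartan: ≥ 80 mL/min → 100% of 150 mg = 150 mg.
dexodronate: ≥ 70 mL/min → 100% of 2000 mg = 2000 mg.
Total = 150 + 2000 = 2150 mg.

2150 mg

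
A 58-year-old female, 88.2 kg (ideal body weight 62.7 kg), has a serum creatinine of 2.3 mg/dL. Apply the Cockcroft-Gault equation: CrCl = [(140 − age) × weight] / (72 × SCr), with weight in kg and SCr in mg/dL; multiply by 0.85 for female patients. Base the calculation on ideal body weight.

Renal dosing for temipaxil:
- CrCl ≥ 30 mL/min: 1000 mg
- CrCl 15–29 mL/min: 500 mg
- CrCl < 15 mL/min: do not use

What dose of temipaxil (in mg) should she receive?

CrCl = (140 − 58) × 62.7 / (72 × 2.3) × 0.85 = 5141.4 / 165.60 × 0.85 ≈ 26.4 mL/min
CrCl ≈ 26 mL/min → bracket 15–29 mL/min.
Dose for this bracket: 500 mg.

500 mg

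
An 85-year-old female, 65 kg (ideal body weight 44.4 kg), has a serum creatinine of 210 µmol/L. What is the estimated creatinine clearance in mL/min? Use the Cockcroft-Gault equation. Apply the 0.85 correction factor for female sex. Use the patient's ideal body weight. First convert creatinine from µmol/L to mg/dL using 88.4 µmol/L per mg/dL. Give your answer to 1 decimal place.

SCr = 210 / 88.4 = 2.376 mg/dL
CrCl = (140 − 85) × 44.4 / (72 × 2.376) × 0.85 = 2442.0 / 171.07 × 0.85 ≈ 12.1 mL/min

12.1 mL/min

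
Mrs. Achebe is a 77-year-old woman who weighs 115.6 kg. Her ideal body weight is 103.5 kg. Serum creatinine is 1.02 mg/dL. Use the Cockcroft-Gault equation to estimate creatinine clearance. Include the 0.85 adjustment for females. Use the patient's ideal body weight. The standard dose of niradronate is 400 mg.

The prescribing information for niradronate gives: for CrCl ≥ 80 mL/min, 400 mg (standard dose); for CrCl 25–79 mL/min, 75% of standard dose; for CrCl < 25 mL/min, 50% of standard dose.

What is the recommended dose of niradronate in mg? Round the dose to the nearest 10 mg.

CrCl = (140 − 77) × 103.5 / (72 × 1.02) × 0.85 = 6520.5 / 73.44 × 0.85 ≈ 75.5 mL/min
CrCl ≈ 75 mL/min → bracket 25–79 mL/min.
75% of 400 mg = 300 mg

300 mg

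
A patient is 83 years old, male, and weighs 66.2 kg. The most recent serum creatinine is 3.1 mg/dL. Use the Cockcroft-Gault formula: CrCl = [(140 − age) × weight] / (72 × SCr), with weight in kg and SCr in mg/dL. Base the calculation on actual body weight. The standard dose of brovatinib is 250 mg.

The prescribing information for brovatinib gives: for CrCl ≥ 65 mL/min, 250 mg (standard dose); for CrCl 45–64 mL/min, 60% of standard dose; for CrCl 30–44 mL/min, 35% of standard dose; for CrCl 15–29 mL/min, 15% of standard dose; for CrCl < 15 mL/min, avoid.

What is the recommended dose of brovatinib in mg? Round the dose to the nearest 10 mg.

40 mg

CrCl = (140 − 83) × 66.2 / (72 × 3.1) = 3773.4 / 223.20 ≈ 16.9 mL/min
CrCl ≈ 17 mL/min → bracket 15–29 mL/min.
15% of 250 mg = 37.5 mg → 40 mg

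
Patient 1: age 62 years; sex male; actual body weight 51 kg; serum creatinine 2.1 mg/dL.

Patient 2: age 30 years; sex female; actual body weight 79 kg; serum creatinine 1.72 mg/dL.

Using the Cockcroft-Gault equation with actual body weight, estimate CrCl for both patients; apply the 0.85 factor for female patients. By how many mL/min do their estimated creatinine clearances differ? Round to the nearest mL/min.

Patient 1: CrCl = (140 − 62) × 51 / (72 × 2.1) = 3978.0 / 151.20 ≈ 26.3 mL/min
Patient 2: CrCl = (140 − 30) × 79 / (72 × 1.72) × 0.85 = 8690.0 / 123.84 × 0.85 ≈ 59.6 mL/min
|26.3 − 59.6| = 33.3 mL/min

33 mL/min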